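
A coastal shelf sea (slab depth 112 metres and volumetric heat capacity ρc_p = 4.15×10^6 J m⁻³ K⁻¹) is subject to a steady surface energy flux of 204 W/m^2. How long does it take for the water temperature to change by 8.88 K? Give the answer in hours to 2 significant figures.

Areal heat capacity C = ρc_p × D = 4.15×10^6 × 112 = 4.65×10^8 J m⁻² K⁻¹.
Time required: Δt = C ΔT / F = 4.65×10^8 × 8.88 / 204 = 2.02×10^7 s.
In hours: 2.02×10^7 s / (3600 s/hour) = 5620 hours.

5600 hours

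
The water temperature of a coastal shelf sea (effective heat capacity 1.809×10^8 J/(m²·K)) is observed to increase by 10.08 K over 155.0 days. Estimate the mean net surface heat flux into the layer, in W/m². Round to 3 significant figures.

136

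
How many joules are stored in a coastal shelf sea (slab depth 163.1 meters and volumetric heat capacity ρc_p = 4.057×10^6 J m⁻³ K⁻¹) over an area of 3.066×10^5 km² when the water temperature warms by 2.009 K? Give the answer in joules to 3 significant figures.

4.08×10^20 J

Areal heat capacity C = ρc_p × D = 4.057×10^6 × 163.1 = 6.62×10^8 J m⁻² K⁻¹.
Heat per unit area: q = C ΔT = 6.62×10^8 × 2.009 = 1.33×10^9 J/m².
Total heat: Q = q × A = 1.33×10^9 × (3.066×10^5 × 10⁶ m²) = 4.08×10^20 J.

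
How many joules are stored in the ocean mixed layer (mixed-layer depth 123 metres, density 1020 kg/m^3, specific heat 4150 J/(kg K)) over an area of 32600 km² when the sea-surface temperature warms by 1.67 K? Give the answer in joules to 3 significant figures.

2.83×10^19 J

Areal heat capacity C = ρ c_p D = 1020 × 4150 × 123 = 5.21×10^8 J/(m²·K).
Heat per unit area: q = C ΔT = 5.21×10^8 × 1.67 = 8.70×10^8 J/m².
Total heat: Q = q × A = 8.70×10^8 × (32600 × 10⁶ m²) = 2.83×10^19 J.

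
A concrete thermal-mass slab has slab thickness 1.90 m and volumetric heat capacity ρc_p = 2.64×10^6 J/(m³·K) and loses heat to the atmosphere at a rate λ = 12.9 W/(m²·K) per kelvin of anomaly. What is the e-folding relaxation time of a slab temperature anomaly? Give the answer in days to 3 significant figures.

Areal heat capacity C = ρc_p × D = 2.64×10^6 × 1.90 = 5.02×10^6 J/(m²·K).
Relaxation time τ = C / λ = 5.02×10^6 / 12.9 = 3.89×10^5 s.
In days: 3.89×10^5 s / (86400 s/day) = 4.50 days.

4.50 days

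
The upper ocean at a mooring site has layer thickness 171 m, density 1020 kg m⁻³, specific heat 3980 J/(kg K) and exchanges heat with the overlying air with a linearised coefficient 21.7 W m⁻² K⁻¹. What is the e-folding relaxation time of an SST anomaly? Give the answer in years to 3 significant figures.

Areal heat capacity C = ρ c_p D = 1020 × 3980 × 171 = 6.94×10^8 J/(m^2 K).
Relaxation time τ = C / λ = 6.94×10^8 / 21.7 = 3.20×10^7 s.
In years: 3.20×10^7 s / (3.156×10^7 s/year) = 1.01 years.

1.01 years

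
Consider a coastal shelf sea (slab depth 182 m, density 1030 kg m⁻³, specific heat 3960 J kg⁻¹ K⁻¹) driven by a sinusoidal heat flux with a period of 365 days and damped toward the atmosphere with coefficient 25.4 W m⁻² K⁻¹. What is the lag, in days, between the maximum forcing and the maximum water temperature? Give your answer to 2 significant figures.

81 days

Areal heat capacity C = ρ c_p D = 1030 × 3960 × 182 = 7.42×10^8 J m⁻² K⁻¹.
ω = 2π / 3.15×10^7 s = 1.99×10^-7 s⁻¹.
Phase lag φ = arctan(Cω/λ) = arctan(148/25.4) = 1.40 rad.
Time lag = φ / ω = 1.40 / 1.99×10^-7 = 7.03×10^6 s = 81.4 days.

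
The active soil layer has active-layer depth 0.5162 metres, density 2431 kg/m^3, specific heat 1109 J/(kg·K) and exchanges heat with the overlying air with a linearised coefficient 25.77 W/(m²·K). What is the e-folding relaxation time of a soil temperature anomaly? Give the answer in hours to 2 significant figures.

Areal heat capacity C = ρ c_p D = 2431 × 1109 × 0.5162 = 1.39×10^6 J/(m²·K).
Relaxation time τ = C / λ = 1.39×10^6 / 25.77 = 54000 s.
In hours: 54000 s / (3600 s/hour) = 15.0 hours.

15 hours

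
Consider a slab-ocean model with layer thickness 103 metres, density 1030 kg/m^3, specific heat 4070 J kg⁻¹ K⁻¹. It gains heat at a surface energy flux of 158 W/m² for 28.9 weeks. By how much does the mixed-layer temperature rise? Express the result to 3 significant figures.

6.40 K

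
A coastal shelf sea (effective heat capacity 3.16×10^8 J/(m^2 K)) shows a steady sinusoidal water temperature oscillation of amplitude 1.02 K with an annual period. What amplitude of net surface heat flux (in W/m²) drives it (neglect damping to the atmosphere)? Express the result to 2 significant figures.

Areal heat capacity C = 3.16×10^8 J/(m^2 K) (given).
ω = 2π / 3.15×10^7 s = 1.99×10^-7 s⁻¹.
Cω = 3.16×10^8 × 1.99×10^-7 = 63.0 W/(m²·K).
F₀ = A × Cω = 1.02 × 63.0 = 64.2 W/m².

64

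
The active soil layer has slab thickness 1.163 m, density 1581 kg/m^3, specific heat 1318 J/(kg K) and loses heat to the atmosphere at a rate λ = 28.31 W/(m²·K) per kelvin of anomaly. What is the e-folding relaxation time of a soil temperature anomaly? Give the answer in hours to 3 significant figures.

23.8 hours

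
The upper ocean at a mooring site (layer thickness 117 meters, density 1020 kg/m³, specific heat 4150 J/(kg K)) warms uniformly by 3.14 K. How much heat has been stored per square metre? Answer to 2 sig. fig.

Areal heat capacity C = ρ c_p D = 1020 × 4150 × 117 = 4.95×10^8 J m⁻² K⁻¹.
ΔQ = C ΔT = 4.95×10^8 × 3.14 = 1.56×10^9 J/m².

1.6×10^9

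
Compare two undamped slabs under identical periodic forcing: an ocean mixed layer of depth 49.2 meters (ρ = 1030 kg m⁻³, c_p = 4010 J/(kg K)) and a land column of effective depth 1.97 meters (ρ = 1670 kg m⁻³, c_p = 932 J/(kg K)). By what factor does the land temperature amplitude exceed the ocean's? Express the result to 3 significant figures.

C_ocean = 1030 × 4010 × 49.2 = 2.03×10^8 J/(m²·K).
C_land = 1670 × 932 × 1.97 = 3.07×10^6 J/(m²·K).
Undamped amplitude ∝ 1/C, so A_land/A_ocean = C_ocean/C_land = 66.3.

66.3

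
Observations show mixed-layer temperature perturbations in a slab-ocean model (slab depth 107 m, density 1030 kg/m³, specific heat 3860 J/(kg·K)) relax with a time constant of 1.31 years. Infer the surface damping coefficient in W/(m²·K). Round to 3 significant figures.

Areal heat capacity C = ρ c_p D = 1030 × 3860 × 107 = 4.25×10^8 J/(m²·K).
τ = 1.31 years = 4.13×10^7 s.
λ = C / τ = 4.25×10^8 / 4.13×10^7 = 10.3 W/(m²·K).

10.3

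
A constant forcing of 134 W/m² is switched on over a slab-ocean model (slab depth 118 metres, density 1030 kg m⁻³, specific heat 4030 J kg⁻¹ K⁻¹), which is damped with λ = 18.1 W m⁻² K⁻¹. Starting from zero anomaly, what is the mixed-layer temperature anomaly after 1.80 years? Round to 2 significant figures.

Areal heat capacity C = ρ c_p D = 1030 × 4030 × 118 = 4.90×10^8 J/(m²·K).
τ = C / λ = 4.90×10^8 / 18.1 = 2.71×10^7 s.
Equilibrium anomaly ΔT_eq = F / λ = 134 / 18.1 = 7.40 K.
t = 1.80 years = 5.68×10^7 s, so t/τ = 2.10.
ΔT(t) = ΔT_eq (1 − e^(−t/τ)) = 7.40 × (1 − e^−2.10) = 6.50 K.

6.5 K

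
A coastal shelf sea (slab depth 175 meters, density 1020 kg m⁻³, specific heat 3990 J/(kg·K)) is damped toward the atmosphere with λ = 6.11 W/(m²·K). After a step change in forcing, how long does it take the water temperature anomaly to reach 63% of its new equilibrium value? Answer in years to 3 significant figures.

Areal heat capacity C = ρ c_p D = 1020 × 3990 × 175 = 7.12×10^8 J m⁻² K⁻¹.
τ = C / λ = 7.12×10^8 / 6.11 = 1.17×10^8 s.
Fraction reached: 1 − e^(−t/τ) = 0.63 ⇒ t = −τ ln(1 − 0.63) = τ × 0.994.
t = 1.16×10^8 s = 3.67 years.

3.67 years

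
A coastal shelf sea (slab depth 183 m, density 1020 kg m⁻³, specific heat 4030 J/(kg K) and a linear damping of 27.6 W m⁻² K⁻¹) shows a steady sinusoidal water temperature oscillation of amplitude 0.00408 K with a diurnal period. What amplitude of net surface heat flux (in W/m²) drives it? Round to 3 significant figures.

Areal heat capacity C = ρ c_p D = 1020 × 4030 × 183 = 7.52×10^8 J/(m^2 K).
ω = 2π / 86400 s = 7.27×10^-5 s⁻¹.
√((Cω)² + λ²) = √((54700)² + 27.6²) = 54700 W/(m²·K).
F₀ = A × √((Cω)²+λ²) = 0.00408 × 54700 = 223 W/m².

223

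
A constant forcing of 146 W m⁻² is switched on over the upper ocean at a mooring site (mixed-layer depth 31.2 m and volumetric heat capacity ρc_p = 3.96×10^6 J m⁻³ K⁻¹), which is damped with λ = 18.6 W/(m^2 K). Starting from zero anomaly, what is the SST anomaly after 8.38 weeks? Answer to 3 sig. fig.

4.19 K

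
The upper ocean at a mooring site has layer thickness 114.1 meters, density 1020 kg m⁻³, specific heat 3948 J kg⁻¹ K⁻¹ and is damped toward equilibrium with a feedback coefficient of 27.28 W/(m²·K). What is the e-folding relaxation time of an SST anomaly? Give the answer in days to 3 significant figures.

Areal heat capacity C = ρ c_p D = 1020 × 3948 × 114.1 = 4.59×10^8 J/(m^2 K).
Relaxation time τ = C / λ = 4.59×10^8 / 27.28 = 1.68×10^7 s.
In days: 1.68×10^7 s / (86400 s/day) = 195 days.

195 days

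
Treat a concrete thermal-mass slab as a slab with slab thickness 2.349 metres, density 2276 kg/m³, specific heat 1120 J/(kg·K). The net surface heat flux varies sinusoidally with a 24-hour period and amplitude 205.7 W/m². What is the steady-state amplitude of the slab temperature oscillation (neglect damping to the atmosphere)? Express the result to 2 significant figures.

0.47 K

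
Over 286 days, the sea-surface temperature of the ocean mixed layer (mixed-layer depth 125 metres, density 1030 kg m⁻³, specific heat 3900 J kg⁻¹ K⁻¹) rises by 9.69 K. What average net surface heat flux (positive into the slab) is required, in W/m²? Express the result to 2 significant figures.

200

Areal heat capacity C = ρ c_p D = 1030 × 3900 × 125 = 5.02×10^8 J/(m^2 K).
Required heat per unit area: Q = C ΔT = 5.02×10^8 × 9.69 = 4.87×10^9 J/m².
Flux F = Q / Δt = 4.87×10^9 / 2.47×10^7 s = 197 W/m².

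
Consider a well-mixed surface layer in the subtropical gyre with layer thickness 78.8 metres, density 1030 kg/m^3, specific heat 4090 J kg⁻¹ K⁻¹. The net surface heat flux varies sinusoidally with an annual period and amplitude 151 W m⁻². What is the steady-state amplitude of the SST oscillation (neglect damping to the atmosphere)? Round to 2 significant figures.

2.3 K

Areal heat capacity C = ρ c_p D = 1030 × 4090 × 78.8 = 3.32×10^8 J m⁻² K⁻¹.
Angular frequency ω = 2π / T = 2π / 3.15×10^7 s = 1.99×10^-7 s⁻¹.
Cω = 3.32×10^8 × 1.99×10^-7 = 66.1 W/(m²·K).
Amplitude A = F₀ / (Cω) = 151 / 66.1 = 2.28 K.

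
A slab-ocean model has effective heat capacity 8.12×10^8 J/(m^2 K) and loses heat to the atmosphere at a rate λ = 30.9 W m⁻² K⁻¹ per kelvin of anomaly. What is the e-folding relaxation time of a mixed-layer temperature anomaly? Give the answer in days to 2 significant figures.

Areal heat capacity C = 8.12×10^8 J/(m^2 K) (given).
Relaxation time τ = C / λ = 8.12×10^8 / 30.9 = 2.63×10^7 s.
In days: 2.63×10^7 s / (86400 s/day) = 304 days.

300 days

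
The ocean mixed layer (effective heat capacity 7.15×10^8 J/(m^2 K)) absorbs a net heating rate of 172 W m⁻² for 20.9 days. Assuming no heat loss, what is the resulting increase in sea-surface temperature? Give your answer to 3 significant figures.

Areal heat capacity C = 7.15×10^8 J/(m^2 K) (given).
Net heat input Q = F Δt = 172 × (20.9 days × 86400 s/day) = 3.11×10^8 J/m².
ΔT = Q / C = 3.11×10^8 / 7.15×10^8 = 0.434 K.

0.434 K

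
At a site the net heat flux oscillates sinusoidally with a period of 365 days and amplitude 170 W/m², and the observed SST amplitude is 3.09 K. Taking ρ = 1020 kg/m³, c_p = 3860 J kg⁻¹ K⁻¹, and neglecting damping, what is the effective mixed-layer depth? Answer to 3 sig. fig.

ω = 2π / 3.15×10^7 s = 1.99×10^-7 s⁻¹.
Required C = F₀ / (A ω) = 170 / (3.09 × 1.99×10^-7) = 2.76×10^8 J/(m²·K).
D = C / (ρ c_p) = 2.76×10^8 / (1020 × 3860) = 70.1 m.

70.1 m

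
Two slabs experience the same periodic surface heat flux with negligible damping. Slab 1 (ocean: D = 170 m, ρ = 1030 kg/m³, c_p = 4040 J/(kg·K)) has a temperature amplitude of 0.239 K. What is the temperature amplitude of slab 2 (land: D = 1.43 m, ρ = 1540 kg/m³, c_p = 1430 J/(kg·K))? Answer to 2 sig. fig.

54 K

C_ocean = 7.07×10^8 J/(m²·K); C_land = 3.15×10^6 J/(m²·K).
A ∝ 1/C ⇒ A_land = A_ocean × C_ocean/C_land = 0.239 × 225 = 53.7 K.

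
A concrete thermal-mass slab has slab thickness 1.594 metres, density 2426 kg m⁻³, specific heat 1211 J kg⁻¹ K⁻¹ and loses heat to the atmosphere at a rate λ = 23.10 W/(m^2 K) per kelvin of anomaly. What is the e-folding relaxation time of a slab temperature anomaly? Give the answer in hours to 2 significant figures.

Areal heat capacity C = ρ c_p D = 2426 × 1211 × 1.594 = 4.68×10^6 J/(m²·K).
Relaxation time τ = C / λ = 4.68×10^6 / 23.10 = 2.03×10^5 s.
In hours: 2.03×10^5 s / (3600 s/hour) = 56.3 hours.

56 hours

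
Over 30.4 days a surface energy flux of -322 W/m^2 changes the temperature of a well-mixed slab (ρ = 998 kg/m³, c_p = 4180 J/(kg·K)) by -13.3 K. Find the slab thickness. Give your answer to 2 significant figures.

15 m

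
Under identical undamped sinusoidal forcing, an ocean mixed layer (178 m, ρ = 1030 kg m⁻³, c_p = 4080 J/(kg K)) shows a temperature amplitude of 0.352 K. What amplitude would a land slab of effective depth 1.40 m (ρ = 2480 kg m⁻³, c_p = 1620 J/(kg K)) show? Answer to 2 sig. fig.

47 K

C_ocean = 7.48×10^8 J/(m²·K); C_land = 5.62×10^6 J/(m²·K).
A ∝ 1/C ⇒ A_land = A_ocean × C_ocean/C_land = 0.352 × 133 = 46.8 K.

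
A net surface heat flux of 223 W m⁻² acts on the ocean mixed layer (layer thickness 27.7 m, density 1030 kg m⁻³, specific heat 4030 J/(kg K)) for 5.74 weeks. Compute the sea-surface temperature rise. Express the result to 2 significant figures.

Areal heat capacity C = ρ c_p D = 1030 × 4030 × 27.7 = 1.15×10^8 J/(m²·K).
Net heat input Q = F Δt = 223 × (5.74 weeks × 6.048×10^5 s/week) = 7.74×10^8 J/m².
ΔT = Q / C = 7.74×10^8 / 1.15×10^8 = 6.73 K.

6.7 K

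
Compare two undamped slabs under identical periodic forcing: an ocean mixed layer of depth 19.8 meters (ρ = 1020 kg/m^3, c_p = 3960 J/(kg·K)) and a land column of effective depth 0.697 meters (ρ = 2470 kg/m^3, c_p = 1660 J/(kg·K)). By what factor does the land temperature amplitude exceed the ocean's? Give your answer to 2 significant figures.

28

C_ocean = 1020 × 3960 × 19.8 = 8.00×10^7 J/(m²·K).
C_land = 2470 × 1660 × 0.697 = 2.86×10^6 J/(m²·K).
Undamped amplitude ∝ 1/C, so A_land/A_ocean = C_ocean/C_land = 28.0.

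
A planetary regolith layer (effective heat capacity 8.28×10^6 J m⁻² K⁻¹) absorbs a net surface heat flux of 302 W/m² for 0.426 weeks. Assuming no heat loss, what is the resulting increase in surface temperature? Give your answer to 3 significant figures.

9.40 K

Areal heat capacity C = 8.28×10^6 J m⁻² K⁻¹ (given).
Net heat input Q = F Δt = 302 × (0.426 weeks × 6.048×10^5 s/week) = 7.78×10^7 J/m².
ΔT = Q / C = 7.78×10^7 / 8.28×10^6 = 9.40 K.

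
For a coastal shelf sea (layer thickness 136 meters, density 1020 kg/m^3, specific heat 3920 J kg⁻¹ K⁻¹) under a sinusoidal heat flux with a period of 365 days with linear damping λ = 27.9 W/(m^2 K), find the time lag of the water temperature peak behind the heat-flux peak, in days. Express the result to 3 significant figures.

Areal heat capacity C = ρ c_p D = 1020 × 3920 × 136 = 5.44×10^8 J m⁻² K⁻¹.
ω = 2π / 3.15×10^7 s = 1.99×10^-7 s⁻¹.
Phase lag φ = arctan(Cω/λ) = arctan(108/27.9) = 1.32 rad.
Time lag = φ / ω = 1.32 / 1.99×10^-7 = 6.62×10^6 s = 76.6 days.

76.6 days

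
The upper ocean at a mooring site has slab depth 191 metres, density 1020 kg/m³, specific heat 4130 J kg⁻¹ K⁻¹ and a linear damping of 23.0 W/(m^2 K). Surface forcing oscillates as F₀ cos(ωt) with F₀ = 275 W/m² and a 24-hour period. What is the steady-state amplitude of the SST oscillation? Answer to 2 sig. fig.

Areal heat capacity C = ρ c_p D = 1020 × 4130 × 191 = 8.05×10^8 J/(m^2 K).
Angular frequency ω = 2π / T = 2π / 86400 s = 7.27×10^-5 s⁻¹.
√((Cω)² + λ²) = √((58500)² + 23.0²) = 58500 W/(m²·K).
Amplitude A = F₀ / √((Cω)²+λ²) = 275 / 58500 = 0.00470 K.

0.0047 K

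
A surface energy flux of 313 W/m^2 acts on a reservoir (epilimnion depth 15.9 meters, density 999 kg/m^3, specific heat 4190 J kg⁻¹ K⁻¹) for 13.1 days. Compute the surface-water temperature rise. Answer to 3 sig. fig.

5.32 K

Areal heat capacity C = ρ c_p D = 999 × 4190 × 15.9 = 6.66×10^7 J m⁻² K⁻¹.
Net heat input Q = F Δt = 313 × (13.1 days × 86400 s/day) = 3.54×10^8 J/m².
ΔT = Q / C = 3.54×10^8 / 6.66×10^7 = 5.32 K.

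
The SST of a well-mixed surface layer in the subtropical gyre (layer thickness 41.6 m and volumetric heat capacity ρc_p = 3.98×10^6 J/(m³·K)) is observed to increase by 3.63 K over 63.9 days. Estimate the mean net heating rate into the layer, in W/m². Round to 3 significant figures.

Areal heat capacity C = ρc_p × D = 3.98×10^6 × 41.6 = 1.66×10^8 J m⁻² K⁻¹.
Required heat per unit area: Q = C ΔT = 1.66×10^8 × 3.63 = 6.01×10^8 J/m².
Flux F = Q / Δt = 6.01×10^8 / 5.52×10^6 s = 109 W/m².

109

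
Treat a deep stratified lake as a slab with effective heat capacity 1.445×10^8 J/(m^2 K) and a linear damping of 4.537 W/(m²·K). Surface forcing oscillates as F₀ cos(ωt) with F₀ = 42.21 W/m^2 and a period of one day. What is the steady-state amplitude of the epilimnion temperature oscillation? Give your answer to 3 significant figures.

0.00402 K

Areal heat capacity C = 1.445×10^8 J/(m^2 K) (given).
Angular frequency ω = 2π / T = 2π / 86400 s = 7.27×10^-5 s⁻¹.
√((Cω)² + λ²) = √((10500)² + 4.537²) = 10500 W/(m²·K).
Amplitude A = F₀ / √((Cω)²+λ²) = 42.21 / 10500 = 0.00402 K.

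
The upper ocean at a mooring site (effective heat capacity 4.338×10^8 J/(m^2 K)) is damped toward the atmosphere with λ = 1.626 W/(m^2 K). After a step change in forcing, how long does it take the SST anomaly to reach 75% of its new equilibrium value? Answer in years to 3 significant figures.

Areal heat capacity C = 4.338×10^8 J/(m^2 K) (given).
τ = C / λ = 4.34×10^8 / 1.626 = 2.67×10^8 s.
Fraction reached: 1 − e^(−t/τ) = 0.75 ⇒ t = −τ ln(1 − 0.75) = τ × 1.39.
t = 3.70×10^8 s = 11.7 years.

11.7 years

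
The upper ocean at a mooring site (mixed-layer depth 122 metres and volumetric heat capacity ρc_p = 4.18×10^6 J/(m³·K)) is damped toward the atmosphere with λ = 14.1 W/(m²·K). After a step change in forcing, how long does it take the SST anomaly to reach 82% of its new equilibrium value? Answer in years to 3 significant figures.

1.97 years

Areal heat capacity C = ρc_p × D = 4.18×10^6 × 122 = 5.10×10^8 J/(m²·K).
τ = C / λ = 5.10×10^8 / 14.1 = 3.62×10^7 s.
Fraction reached: 1 − e^(−t/τ) = 0.82 ⇒ t = −τ ln(1 − 0.82) = τ × 1.71.
t = 6.20×10^7 s = 1.97 years.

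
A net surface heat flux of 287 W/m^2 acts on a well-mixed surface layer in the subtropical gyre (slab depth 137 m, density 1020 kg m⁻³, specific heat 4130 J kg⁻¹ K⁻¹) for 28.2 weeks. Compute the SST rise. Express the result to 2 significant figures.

8.5 K

Areal heat capacity C = ρ c_p D = 1020 × 4130 × 137 = 5.77×10^8 J/(m^2 K).
Net heat input Q = F Δt = 287 × (28.2 weeks × 6.048×10^5 s/week) = 4.89×10^9 J/m².
ΔT = Q / C = 4.89×10^9 / 5.77×10^8 = 8.48 K.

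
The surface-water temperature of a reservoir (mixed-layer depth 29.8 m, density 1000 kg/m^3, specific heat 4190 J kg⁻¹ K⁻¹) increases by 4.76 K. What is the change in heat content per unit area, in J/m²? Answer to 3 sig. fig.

Areal heat capacity C = ρ c_p D = 1000 × 4190 × 29.8 = 1.25×10^8 J/(m²·K).
ΔQ = C ΔT = 1.25×10^8 × 4.76 = 5.94×10^8 J/m².

5.94×10^8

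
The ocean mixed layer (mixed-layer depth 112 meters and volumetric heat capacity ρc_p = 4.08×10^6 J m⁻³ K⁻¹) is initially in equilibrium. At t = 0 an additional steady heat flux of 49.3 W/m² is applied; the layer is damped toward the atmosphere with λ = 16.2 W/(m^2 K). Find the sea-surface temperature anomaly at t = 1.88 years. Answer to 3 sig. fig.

Areal heat capacity C = ρc_p × D = 4.08×10^6 × 112 = 4.57×10^8 J/(m^2 K).
τ = C / λ = 4.57×10^8 / 16.2 = 2.82×10^7 s.
Equilibrium anomaly ΔT_eq = F / λ = 49.3 / 16.2 = 3.04 K.
t = 1.88 years = 5.93×10^7 s, so t/τ = 2.10.
ΔT(t) = ΔT_eq (1 − e^(−t/τ)) = 3.04 × (1 − e^−2.10) = 2.67 K.

2.67 K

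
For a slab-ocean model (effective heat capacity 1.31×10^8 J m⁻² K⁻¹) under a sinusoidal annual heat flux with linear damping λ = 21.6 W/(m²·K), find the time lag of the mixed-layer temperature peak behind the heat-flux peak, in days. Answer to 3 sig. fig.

Areal heat capacity C = 1.31×10^8 J m⁻² K⁻¹ (given).
ω = 2π / 3.15×10^7 s = 1.99×10^-7 s⁻¹.
Phase lag φ = arctan(Cω/λ) = arctan(26.1/21.6) = 0.879 rad.
Time lag = φ / ω = 0.879 / 1.99×10^-7 = 4.41×10^6 s = 51.1 days.

51.1 days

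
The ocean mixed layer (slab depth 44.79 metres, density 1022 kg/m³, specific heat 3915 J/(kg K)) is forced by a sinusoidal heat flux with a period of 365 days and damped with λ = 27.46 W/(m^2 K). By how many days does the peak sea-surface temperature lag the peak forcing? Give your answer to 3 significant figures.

53.2 days

Areal heat capacity C = ρ c_p D = 1022 × 3915 × 44.79 = 1.79×10^8 J/(m²·K).
ω = 2π / 3.15×10^7 s = 1.99×10^-7 s⁻¹.
Phase lag φ = arctan(Cω/λ) = arctan(35.7/27.46) = 0.915 rad.
Time lag = φ / ω = 0.915 / 1.99×10^-7 = 4.59×10^6 s = 53.2 days.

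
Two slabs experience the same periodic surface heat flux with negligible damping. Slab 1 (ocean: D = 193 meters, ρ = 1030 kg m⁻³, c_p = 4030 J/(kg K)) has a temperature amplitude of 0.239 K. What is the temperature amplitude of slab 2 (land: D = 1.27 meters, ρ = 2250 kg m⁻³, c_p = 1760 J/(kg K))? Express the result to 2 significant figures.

C_ocean = 8.01×10^8 J/(m²·K); C_land = 5.03×10^6 J/(m²·K).
A ∝ 1/C ⇒ A_land = A_ocean × C_ocean/C_land = 0.239 × 159 = 38.1 K.

38 K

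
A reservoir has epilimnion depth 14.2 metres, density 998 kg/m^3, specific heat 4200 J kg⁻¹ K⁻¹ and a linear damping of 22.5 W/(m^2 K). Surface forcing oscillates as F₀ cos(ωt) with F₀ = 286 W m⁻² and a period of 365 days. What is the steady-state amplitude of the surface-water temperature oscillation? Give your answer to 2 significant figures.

Areal heat capacity C = ρ c_p D = 998 × 4200 × 14.2 = 5.95×10^7 J m⁻² K⁻¹.
Angular frequency ω = 2π / T = 2π / 3.15×10^7 s = 1.99×10^-7 s⁻¹.
√((Cω)² + λ²) = √((11.9)² + 22.5²) = 25.4 W/(m²·K).
Amplitude A = F₀ / √((Cω)²+λ²) = 286 / 25.4 = 11.2 K.

11 K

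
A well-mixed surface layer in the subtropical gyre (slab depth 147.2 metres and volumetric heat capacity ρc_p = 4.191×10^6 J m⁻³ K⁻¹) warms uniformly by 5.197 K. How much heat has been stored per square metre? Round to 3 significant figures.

3.21×10^9

Areal heat capacity C = ρc_p × D = 4.191×10^6 × 147.2 = 6.17×10^8 J m⁻² K⁻¹.
ΔQ = C ΔT = 6.17×10^8 × 5.197 = 3.21×10^9 J/m².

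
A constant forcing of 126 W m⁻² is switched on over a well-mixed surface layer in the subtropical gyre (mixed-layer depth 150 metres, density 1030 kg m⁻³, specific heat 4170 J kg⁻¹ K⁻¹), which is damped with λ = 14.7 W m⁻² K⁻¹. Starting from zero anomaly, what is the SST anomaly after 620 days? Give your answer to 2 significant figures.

6.0 K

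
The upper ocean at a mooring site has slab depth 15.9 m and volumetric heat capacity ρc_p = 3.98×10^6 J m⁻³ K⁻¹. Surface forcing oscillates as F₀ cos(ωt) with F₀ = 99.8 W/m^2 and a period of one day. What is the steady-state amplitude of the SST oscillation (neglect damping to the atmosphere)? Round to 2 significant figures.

0.022 K

Areal heat capacity C = ρc_p × D = 3.98×10^6 × 15.9 = 6.33×10^7 J/(m²·K).
Angular frequency ω = 2π / T = 2π / 86400 s = 7.27×10^-5 s⁻¹.
Cω = 6.33×10^7 × 7.27×10^-5 = 4600 W/(m²·K).
Amplitude A = F₀ / (Cω) = 99.8 / 4600 = 0.0217 K.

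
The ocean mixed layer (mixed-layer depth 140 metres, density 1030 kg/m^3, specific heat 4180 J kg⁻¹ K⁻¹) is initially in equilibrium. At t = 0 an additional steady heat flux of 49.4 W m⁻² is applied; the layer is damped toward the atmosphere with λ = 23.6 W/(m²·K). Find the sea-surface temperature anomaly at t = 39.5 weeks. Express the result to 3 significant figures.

1.27 K

Areal heat capacity C = ρ c_p D = 1030 × 4180 × 140 = 6.03×10^8 J/(m^2 K).
τ = C / λ = 6.03×10^8 / 23.6 = 2.55×10^7 s.
Equilibrium anomaly ΔT_eq = F / λ = 49.4 / 23.6 = 2.09 K.
t = 39.5 weeks = 2.39×10^7 s, so t/τ = 0.935.
ΔT(t) = ΔT_eq (1 − e^(−t/τ)) = 2.09 × (1 − e^−0.935) = 1.27 K.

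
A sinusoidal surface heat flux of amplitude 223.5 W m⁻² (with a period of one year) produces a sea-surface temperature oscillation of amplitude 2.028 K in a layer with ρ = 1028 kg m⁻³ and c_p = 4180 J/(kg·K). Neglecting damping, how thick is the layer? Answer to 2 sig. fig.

130 m

ω = 2π / 3.15×10^7 s = 1.99×10^-7 s⁻¹.
Required C = F₀ / (A ω) = 223.5 / (2.028 × 1.99×10^-7) = 5.53×10^8 J/(m²·K).
D = C / (ρ c_p) = 5.53×10^8 / (1028 × 4180) = 129 m.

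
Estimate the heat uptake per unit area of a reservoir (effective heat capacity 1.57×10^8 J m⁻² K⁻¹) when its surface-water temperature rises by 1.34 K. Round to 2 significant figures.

Areal heat capacity C = 1.57×10^8 J m⁻² K⁻¹ (given).
ΔQ = C ΔT = 1.57×10^8 × 1.34 = 2.10×10^8 J/m².

2.1×10^8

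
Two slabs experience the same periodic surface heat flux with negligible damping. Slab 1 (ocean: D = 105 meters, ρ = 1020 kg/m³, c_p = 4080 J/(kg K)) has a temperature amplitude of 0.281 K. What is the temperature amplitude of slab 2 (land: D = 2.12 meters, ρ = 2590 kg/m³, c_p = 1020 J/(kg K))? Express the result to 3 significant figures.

C_ocean = 4.37×10^8 J/(m²·K); C_land = 5.60×10^6 J/(m²·K).
A ∝ 1/C ⇒ A_land = A_ocean × C_ocean/C_land = 0.281 × 78.0 = 21.9 K.

21.9 K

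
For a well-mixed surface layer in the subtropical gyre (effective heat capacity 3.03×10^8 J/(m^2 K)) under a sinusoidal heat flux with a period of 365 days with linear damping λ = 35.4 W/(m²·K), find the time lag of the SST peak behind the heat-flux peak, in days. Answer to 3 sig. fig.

Areal heat capacity C = 3.03×10^8 J/(m^2 K) (given).
ω = 2π / 3.15×10^7 s = 1.99×10^-7 s⁻¹.
Phase lag φ = arctan(Cω/λ) = arctan(60.4/35.4) = 1.04 rad.
Time lag = φ / ω = 1.04 / 1.99×10^-7 = 5.22×10^6 s = 60.4 days.

60.4 days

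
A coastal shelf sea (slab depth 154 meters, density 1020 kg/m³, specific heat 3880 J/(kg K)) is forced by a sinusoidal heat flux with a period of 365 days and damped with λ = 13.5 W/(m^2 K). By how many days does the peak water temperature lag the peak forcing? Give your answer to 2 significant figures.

Areal heat capacity C = ρ c_p D = 1020 × 3880 × 154 = 6.09×10^8 J/(m²·K).
ω = 2π / 3.15×10^7 s = 1.99×10^-7 s⁻¹.
Phase lag φ = arctan(Cω/λ) = arctan(121/13.5) = 1.46 rad.
Time lag = φ / ω = 1.46 / 1.99×10^-7 = 7.33×10^6 s = 84.8 days.

85 days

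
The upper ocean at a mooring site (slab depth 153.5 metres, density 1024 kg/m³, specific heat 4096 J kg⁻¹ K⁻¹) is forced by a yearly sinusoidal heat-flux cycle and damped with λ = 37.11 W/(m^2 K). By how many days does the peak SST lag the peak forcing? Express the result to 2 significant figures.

75 days

Areal heat capacity C = ρ c_p D = 1024 × 4096 × 153.5 = 6.44×10^8 J/(m^2 K).
ω = 2π / 3.15×10^7 s = 1.99×10^-7 s⁻¹.
Phase lag φ = arctan(Cω/λ) = arctan(128/37.11) = 1.29 rad.
Time lag = φ / ω = 1.29 / 1.99×10^-7 = 6.47×10^6 s = 74.9 days.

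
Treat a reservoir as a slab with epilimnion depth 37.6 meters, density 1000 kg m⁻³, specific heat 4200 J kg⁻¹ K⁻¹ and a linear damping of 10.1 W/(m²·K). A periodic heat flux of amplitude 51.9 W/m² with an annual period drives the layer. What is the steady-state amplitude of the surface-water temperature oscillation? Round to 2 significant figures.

1.6 K

Areal heat capacity C = ρ c_p D = 1000 × 4200 × 37.6 = 1.58×10^8 J/(m²·K).
Angular frequency ω = 2π / T = 2π / 3.15×10^7 s = 1.99×10^-7 s⁻¹.
√((Cω)² + λ²) = √((31.5)² + 10.1²) = 33.0 W/(m²·K).
Amplitude A = F₀ / √((Cω)²+λ²) = 51.9 / 33.0 = 1.57 K.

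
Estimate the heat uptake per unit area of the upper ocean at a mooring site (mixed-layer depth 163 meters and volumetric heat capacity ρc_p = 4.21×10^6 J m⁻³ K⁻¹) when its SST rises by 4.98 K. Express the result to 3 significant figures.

3.42×10^9

Areal heat capacity C = ρc_p × D = 4.21×10^6 × 163 = 6.86×10^8 J/(m^2 K).
ΔQ = C ΔT = 6.86×10^8 × 4.98 = 3.42×10^9 J/m².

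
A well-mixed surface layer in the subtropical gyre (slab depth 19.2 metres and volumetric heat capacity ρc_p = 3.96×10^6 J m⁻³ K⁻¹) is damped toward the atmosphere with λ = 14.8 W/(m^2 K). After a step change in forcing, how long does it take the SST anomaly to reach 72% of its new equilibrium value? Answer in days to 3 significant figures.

75.7 days

Areal heat capacity C = ρc_p × D = 3.96×10^6 × 19.2 = 7.60×10^7 J/(m^2 K).
τ = C / λ = 7.60×10^7 / 14.8 = 5.14×10^6 s.
Fraction reached: 1 − e^(−t/τ) = 0.72 ⇒ t = −τ ln(1 − 0.72) = τ × 1.27.
t = 6.54×10^6 s = 75.7 days.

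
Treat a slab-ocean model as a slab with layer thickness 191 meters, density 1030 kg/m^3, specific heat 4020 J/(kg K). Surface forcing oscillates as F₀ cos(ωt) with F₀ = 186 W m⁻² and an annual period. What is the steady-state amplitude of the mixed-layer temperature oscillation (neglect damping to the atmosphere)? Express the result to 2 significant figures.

Areal heat capacity C = ρ c_p D = 1030 × 4020 × 191 = 7.91×10^8 J/(m^2 K).
Angular frequency ω = 2π / T = 2π / 3.15×10^7 s = 1.99×10^-7 s⁻¹.
Cω = 7.91×10^8 × 1.99×10^-7 = 158 W/(m²·K).
Amplitude A = F₀ / (Cω) = 186 / 158 = 1.18 K.

1.2 K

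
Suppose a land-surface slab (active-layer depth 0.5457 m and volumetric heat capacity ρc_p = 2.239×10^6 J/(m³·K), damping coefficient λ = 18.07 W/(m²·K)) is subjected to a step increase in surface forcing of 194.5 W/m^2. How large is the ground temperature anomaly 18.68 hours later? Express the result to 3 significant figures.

Areal heat capacity C = ρc_p × D = 2.239×10^6 × 0.5457 = 1.22×10^6 J m⁻² K⁻¹.
τ = C / λ = 1.22×10^6 / 18.07 = 67600 s.
Equilibrium anomaly ΔT_eq = F / λ = 194.5 / 18.07 = 10.8 K.
t = 18.68 hours = 67200 s, so t/τ = 0.995.
ΔT(t) = ΔT_eq (1 − e^(−t/τ)) = 10.8 × (1 − e^−0.995) = 6.78 K.

6.78 K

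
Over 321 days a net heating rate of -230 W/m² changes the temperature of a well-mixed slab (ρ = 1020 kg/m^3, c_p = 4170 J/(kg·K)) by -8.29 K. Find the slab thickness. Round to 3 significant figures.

181 m

Heat input Q = F Δt = -230 × 2.77×10^7 s = -6.38×10^9 J/m².
Required areal heat capacity C = Q / ΔT = 7.69×10^8 J/(m²·K).
Depth D = C / (ρ c_p) = 7.69×10^8 / (1020 × 4170) = 181 m.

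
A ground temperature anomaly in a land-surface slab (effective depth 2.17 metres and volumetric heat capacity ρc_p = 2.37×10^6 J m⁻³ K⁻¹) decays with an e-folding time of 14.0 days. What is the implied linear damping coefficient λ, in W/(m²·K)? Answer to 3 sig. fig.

Areal heat capacity C = ρc_p × D = 2.37×10^6 × 2.17 = 5.14×10^6 J/(m²·K).
τ = 14.0 days = 1.21×10^6 s.
λ = C / τ = 5.14×10^6 / 1.21×10^6 = 4.25 W/(m²·K).

4.25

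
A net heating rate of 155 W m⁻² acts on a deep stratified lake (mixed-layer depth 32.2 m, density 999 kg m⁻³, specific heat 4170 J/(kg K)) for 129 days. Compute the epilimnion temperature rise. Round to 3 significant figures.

Areal heat capacity C = ρ c_p D = 999 × 4170 × 32.2 = 1.34×10^8 J m⁻² K⁻¹.
Net heat input Q = F Δt = 155 × (129 days × 86400 s/day) = 1.73×10^9 J/m².
ΔT = Q / C = 1.73×10^9 / 1.34×10^8 = 12.9 K.

12.9 K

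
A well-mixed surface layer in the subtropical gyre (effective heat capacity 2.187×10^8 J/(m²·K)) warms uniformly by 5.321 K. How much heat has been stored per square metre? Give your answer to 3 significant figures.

1.16×10^9

Areal heat capacity C = 2.187×10^8 J/(m²·K) (given).
ΔQ = C ΔT = 2.19×10^8 × 5.321 = 1.16×10^9 J/m².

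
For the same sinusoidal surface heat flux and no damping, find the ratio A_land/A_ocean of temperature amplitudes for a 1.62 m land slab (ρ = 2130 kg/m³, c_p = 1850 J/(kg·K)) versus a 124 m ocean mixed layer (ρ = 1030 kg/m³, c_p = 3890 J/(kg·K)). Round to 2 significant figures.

78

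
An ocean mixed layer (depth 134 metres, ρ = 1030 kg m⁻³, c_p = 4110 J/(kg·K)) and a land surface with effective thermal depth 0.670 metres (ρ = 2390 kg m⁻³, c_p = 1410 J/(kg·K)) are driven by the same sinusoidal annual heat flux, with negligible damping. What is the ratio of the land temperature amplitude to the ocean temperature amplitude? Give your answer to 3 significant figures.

251

C_ocean = 1030 × 4110 × 134 = 5.67×10^8 J/(m²·K).
C_land = 2390 × 1410 × 0.670 = 2.26×10^6 J/(m²·K).
Undamped amplitude ∝ 1/C, so A_land/A_ocean = C_ocean/C_land = 251.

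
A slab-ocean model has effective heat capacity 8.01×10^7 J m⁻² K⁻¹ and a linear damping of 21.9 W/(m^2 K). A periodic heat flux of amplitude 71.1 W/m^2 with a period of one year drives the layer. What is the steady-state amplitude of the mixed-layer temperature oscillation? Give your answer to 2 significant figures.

2.6 K

Areal heat capacity C = 8.01×10^7 J m⁻² K⁻¹ (given).
Angular frequency ω = 2π / T = 2π / 3.15×10^7 s = 1.99×10^-7 s⁻¹.
√((Cω)² + λ²) = √((16.0)² + 21.9²) = 27.1 W/(m²·K).
Amplitude A = F₀ / √((Cω)²+λ²) = 71.1 / 27.1 = 2.62 K.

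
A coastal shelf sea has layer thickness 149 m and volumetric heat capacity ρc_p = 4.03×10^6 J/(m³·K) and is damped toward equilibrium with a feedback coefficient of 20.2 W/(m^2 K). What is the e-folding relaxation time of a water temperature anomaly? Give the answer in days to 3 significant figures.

344 days

Areal heat capacity C = ρc_p × D = 4.03×10^6 × 149 = 6.00×10^8 J m⁻² K⁻¹.
Relaxation time τ = C / λ = 6.00×10^8 / 20.2 = 2.97×10^7 s.
In days: 2.97×10^7 s / (86400 s/day) = 344 days.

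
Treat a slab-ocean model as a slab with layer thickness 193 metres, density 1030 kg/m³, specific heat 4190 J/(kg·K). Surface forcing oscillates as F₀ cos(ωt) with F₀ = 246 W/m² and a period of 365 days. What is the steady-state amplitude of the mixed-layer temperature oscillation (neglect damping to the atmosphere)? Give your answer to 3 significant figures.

Areal heat capacity C = ρ c_p D = 1030 × 4190 × 193 = 8.33×10^8 J/(m^2 K).
Angular frequency ω = 2π / T = 2π / 3.15×10^7 s = 1.99×10^-7 s⁻¹.
Cω = 8.33×10^8 × 1.99×10^-7 = 166 W/(m²·K).
Amplitude A = F₀ / (Cω) = 246 / 166 = 1.48 K.

1.48 K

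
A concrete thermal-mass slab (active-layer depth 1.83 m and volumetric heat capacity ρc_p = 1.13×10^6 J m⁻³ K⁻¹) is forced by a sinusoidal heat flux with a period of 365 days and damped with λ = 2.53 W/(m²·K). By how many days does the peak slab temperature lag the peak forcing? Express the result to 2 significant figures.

Areal heat capacity C = ρc_p × D = 1.13×10^6 × 1.83 = 2.07×10^6 J m⁻² K⁻¹.
ω = 2π / 3.15×10^7 s = 1.99×10^-7 s⁻¹.
Phase lag φ = arctan(Cω/λ) = arctan(0.412/2.53) = 0.161 rad.
Time lag = φ / ω = 0.161 / 1.99×10^-7 = 8.10×10^5 s = 9.38 days.

9.4 days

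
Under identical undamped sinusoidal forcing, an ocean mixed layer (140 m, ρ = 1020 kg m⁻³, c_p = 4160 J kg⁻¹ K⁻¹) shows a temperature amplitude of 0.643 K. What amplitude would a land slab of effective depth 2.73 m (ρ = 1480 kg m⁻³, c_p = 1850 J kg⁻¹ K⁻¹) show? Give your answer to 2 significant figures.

51 K

C_ocean = 5.94×10^8 J/(m²·K); C_land = 7.47×10^6 J/(m²·K).
A ∝ 1/C ⇒ A_land = A_ocean × C_ocean/C_land = 0.643 × 79.5 = 51.1 K.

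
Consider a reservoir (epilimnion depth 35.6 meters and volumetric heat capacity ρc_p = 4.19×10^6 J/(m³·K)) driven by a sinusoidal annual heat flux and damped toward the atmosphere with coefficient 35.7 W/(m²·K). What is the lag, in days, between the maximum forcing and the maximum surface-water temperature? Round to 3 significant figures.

Areal heat capacity C = ρc_p × D = 4.19×10^6 × 35.6 = 1.49×10^8 J/(m²·K).
ω = 2π / 3.15×10^7 s = 1.99×10^-7 s⁻¹.
Phase lag φ = arctan(Cω/λ) = arctan(29.7/35.7) = 0.694 rad.
Time lag = φ / ω = 0.694 / 1.99×10^-7 = 3.48×10^6 s = 40.3 days.

40.3 days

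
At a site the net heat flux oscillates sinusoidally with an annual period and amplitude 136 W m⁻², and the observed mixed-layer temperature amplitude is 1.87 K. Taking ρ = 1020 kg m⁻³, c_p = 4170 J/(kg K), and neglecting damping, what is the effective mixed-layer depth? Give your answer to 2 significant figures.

ω = 2π / 3.15×10^7 s = 1.99×10^-7 s⁻¹.
Required C = F₀ / (A ω) = 136 / (1.87 × 1.99×10^-7) = 3.65×10^8 J/(m²·K).
D = C / (ρ c_p) = 3.65×10^8 / (1020 × 4170) = 85.8 m.

86 m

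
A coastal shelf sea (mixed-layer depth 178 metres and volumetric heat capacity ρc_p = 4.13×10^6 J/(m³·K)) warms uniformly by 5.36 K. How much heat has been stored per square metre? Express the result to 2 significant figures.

3.9×10^9

Areal heat capacity C = ρc_p × D = 4.13×10^6 × 178 = 7.35×10^8 J m⁻² K⁻¹.
ΔQ = C ΔT = 7.35×10^8 × 5.36 = 3.94×10^9 J/m².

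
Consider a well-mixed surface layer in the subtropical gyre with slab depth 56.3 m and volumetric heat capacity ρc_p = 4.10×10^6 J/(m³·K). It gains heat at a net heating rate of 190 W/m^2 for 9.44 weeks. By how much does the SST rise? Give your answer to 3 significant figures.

Areal heat capacity C = ρc_p × D = 4.10×10^6 × 56.3 = 2.31×10^8 J/(m²·K).
Net heat input Q = F Δt = 190 × (9.44 weeks × 6.048×10^5 s/week) = 1.08×10^9 J/m².
ΔT = Q / C = 1.08×10^9 / 2.31×10^8 = 4.70 K.

4.70 K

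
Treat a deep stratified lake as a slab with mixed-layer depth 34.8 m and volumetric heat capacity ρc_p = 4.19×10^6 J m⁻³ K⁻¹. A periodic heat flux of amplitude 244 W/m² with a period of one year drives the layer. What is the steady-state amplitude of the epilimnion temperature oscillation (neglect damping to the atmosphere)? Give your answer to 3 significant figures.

8.40 K

Areal heat capacity C = ρc_p × D = 4.19×10^6 × 34.8 = 1.46×10^8 J m⁻² K⁻¹.
Angular frequency ω = 2π / T = 2π / 3.15×10^7 s = 1.99×10^-7 s⁻¹.
Cω = 1.46×10^8 × 1.99×10^-7 = 29.1 W/(m²·K).
Amplitude A = F₀ / (Cω) = 244 / 29.1 = 8.40 K.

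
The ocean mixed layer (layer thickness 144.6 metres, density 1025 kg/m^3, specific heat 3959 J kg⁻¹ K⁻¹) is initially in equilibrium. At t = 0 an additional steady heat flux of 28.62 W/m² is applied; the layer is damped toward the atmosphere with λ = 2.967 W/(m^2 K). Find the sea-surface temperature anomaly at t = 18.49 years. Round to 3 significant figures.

9.14 K

Areal heat capacity C = ρ c_p D = 1025 × 3959 × 144.6 = 5.87×10^8 J/(m²·K).
τ = C / λ = 5.87×10^8 / 2.967 = 1.98×10^8 s.
Equilibrium anomaly ΔT_eq = F / λ = 28.62 / 2.967 = 9.65 K.
t = 18.49 years = 5.84×10^8 s, so t/τ = 2.95.
ΔT(t) = ΔT_eq (1 − e^(−t/τ)) = 9.65 × (1 − e^−2.95) = 9.14 K.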